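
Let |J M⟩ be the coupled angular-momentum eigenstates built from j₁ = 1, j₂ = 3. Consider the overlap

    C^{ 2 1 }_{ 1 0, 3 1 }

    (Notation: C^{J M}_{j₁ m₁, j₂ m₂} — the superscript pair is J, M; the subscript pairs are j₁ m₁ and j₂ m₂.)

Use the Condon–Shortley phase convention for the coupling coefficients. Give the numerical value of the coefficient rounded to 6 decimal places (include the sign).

−√(8/21) = -0.617213

triangle: 2!*0!*4!/7! = 48/5040
(j±m)!: 1!*1!*4!*2!*3!*1! = 288
prefactor² = (2J+1)*Δ*N² = 96/7
  k=1: −1/(1!*1!*0!*3!*0!*1!) = -1/6
Σ = -1/6  ⇒  CG² = 96/7*(-1/6)² = 8/21
CG = −√(8/21) = -0.617213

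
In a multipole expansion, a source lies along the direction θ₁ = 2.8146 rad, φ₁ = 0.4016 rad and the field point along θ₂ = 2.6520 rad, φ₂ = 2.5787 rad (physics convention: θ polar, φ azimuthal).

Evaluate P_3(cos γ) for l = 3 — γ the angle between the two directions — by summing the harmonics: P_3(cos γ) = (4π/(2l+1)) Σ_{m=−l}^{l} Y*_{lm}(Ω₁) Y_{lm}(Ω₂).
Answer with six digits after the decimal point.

Summing Y*_{l m}(θ₁,φ₁)·Y_{l m}(θ₂,φ₂) over m ∈ [−3, 3]; prefactor 4π/(2·3+1) = 1.795196:
  term(m=-3) = 0.00058 - 0.00015j   from Y*(Ω₁)=0.00495 + 0.01291j, Y(Ω₂)=0.00510 - 0.04309j
  term(m=-2) = -0.00698 + 0.01865j   from Y*(Ω₁)=-0.06934 - 0.07185j, Y(Ω₂)=-0.08586 - 0.18004j
  term(m=-1) = -0.09065 - 0.13073j   from Y*(Ω₁)=0.33290 + 0.14137j, Y(Ω₂)=-0.37200 - 0.23473j
  term(m=+0) = 0.15447 + 0.00000j   from Y*(Ω₁)=-0.52451 + 0.00000j, Y(Ω₂)=-0.29451 + 0.00000j
  term(m=+1) = -0.09065 + 0.13073j   from Y*(Ω₁)=-0.33290 + 0.14137j, Y(Ω₂)=0.37200 - 0.23473j
  term(m=+2) = -0.00698 - 0.01865j   from Y*(Ω₁)=-0.06934 + 0.07185j, Y(Ω₂)=-0.08586 + 0.18004j
  term(m=+3) = 0.00058 + 0.00015j   from Y*(Ω₁)=-0.00495 + 0.01291j, Y(Ω₂)=-0.00510 - 0.04309j
Total Σ_m = -0.03964 + 0.00000j. Multiply by 1.795196: -0.07116 + 0.00000j. P_3(cos γ) = -0.071156

-0.071156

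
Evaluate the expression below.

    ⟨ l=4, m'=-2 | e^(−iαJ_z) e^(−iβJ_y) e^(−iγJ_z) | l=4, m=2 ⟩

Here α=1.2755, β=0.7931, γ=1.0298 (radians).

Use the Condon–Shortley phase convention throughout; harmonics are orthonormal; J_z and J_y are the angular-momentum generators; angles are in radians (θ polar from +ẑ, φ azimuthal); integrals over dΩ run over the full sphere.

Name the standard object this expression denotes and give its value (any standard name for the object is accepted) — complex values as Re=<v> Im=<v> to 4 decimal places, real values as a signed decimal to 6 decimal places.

This is a Wigner D-matrix element — the rotation-matrix element ⟨l m'| R(α,β,γ) |l m⟩ in the angular-momentum basis.
First d^4_{-2,2}(β=0.7931), then the phase factors e^{-i(-2)α} and e^{-i(2)γ}:
Half-angle: c=0.922399, s=0.386238. N=√(2·720·720·2)=1440.000000
k∈{4,5,6} keeps every argument non-negative
  k=4: (−1)^0·1440.0000/(96)·0.9224^4·0.3862^4 = +0.241651
  k=5: (−1)^1·1440.0000/(120)·0.9224^2·0.3862^6 = -0.033896
  k=6: (−1)^2·1440.0000/(1440)·0.9224^0·0.3862^8 = +0.000495
d^4_{-2,2}(0.7931) = +0.241651 -0.033896 +0.000495 = +0.208250
Attach z-rotation phases: D = e^{-i(-2)(1.2755)}·(+0.208250)·e^{-i(2)(1.0298)} = +0.183608+0.098265i

Wigner D-matrix element, Re=0.1836 Im=0.0983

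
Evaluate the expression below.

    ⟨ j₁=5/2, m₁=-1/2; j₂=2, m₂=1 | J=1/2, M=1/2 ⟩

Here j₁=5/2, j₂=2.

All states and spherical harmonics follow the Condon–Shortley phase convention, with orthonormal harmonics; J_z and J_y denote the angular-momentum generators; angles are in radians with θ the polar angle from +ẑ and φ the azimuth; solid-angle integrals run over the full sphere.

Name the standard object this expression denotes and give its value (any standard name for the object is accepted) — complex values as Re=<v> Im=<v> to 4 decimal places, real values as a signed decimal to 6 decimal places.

This is a Clebsch–Gordan (vector-coupling) coefficient.
triangle: 4!*1!*0!/6! = 24/720
(j±m)!: 2!*3!*3!*1!*1!*0! = 72
prefactor² = (2J+1)*Δ*N² = 24/5
  k=3: −1/(3!*1!*0!*0!*1!*0!) = -1/6
Σ = -1/6  ⇒  CG² = 24/5*(-1/6)² = 2/15
CG = −√(2/15) = -0.365148

Clebsch–Gordan coefficient, −√(2/15) ≈ -0.365148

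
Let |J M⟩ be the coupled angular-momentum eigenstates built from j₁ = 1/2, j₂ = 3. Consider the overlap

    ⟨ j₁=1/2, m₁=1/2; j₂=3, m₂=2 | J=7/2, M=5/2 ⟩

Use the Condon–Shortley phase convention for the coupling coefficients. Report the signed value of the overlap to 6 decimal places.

+0.925820  (= +√(6/7))

√[8·0!1!6!/8! · 1!0!5!1!6!1!] = √(86400/7)
  +(−1)^0/∏(0,0,0,5,1,1)! = 1/120  (running 1/120)
⟨..|..⟩ = √(86400/7)·(1/120) = +0.925820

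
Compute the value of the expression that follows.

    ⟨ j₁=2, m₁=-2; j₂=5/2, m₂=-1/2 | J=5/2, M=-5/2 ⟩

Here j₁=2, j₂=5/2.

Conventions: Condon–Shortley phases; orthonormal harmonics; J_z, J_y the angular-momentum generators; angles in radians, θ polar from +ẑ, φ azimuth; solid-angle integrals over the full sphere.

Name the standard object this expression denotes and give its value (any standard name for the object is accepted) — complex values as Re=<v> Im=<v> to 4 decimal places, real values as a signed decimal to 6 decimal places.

Clebsch–Gordan coefficient, +√(3/14) ≈ +0.462910

This is a Clebsch–Gordan (vector-coupling) coefficient.
√[6·2!2!3!/8! · 0!4!2!3!0!5!] = √(864/7)
  +(−1)^2/∏(2,0,2,0,0,3)! = 1/24  (running 1/24)
⟨..|..⟩ = √(864/7)·(1/24) = +0.462910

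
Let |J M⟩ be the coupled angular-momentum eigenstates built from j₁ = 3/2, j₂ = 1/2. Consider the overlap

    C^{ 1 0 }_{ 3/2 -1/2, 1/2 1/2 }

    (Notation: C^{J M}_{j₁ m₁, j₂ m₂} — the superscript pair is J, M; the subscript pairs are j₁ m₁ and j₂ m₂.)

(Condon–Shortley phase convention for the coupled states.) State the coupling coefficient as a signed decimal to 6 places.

-0.707107

triangle: 1!*2!*0!/4! = 2/24
(j±m)!: 1!*2!*1!*0!*1!*1! = 2
prefactor² = (2J+1)*Δ*N² = 1/2
  k=1: −1/(1!*0!*1!*0!*1!*0!) = -1
Σ = -1  ⇒  CG² = 1/2*(-1)² = 1/2
CG = −√(1/2) = -0.707107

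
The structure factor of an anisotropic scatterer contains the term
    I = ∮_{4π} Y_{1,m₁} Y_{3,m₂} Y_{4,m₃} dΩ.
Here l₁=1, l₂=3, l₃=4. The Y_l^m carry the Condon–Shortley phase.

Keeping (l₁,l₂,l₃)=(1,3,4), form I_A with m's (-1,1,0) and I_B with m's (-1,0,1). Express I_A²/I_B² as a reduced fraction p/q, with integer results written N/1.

3/5

Shared (l₁,l₂,l₃)=(1,3,4): N and (l;000)² cancel in I_A²/I_B².
A: Δ = 0!·2!·6!/9! = 1/252; Racah Σ t=0..0: t=0:+1/96 = 1/96; ⇒ 3j(1 3 4; -1 1 0)² = 1/42, sgn +1
B: Δ = 0!·2!·6!/9! = 1/252; Racah Σ t=0..0: t=0:+1/72 = 1/72; ⇒ 3j(1 3 4; -1 0 1)² = 5/126, sgn -1
I_A²/I_B² = (1/42)/(5/126) = 3/5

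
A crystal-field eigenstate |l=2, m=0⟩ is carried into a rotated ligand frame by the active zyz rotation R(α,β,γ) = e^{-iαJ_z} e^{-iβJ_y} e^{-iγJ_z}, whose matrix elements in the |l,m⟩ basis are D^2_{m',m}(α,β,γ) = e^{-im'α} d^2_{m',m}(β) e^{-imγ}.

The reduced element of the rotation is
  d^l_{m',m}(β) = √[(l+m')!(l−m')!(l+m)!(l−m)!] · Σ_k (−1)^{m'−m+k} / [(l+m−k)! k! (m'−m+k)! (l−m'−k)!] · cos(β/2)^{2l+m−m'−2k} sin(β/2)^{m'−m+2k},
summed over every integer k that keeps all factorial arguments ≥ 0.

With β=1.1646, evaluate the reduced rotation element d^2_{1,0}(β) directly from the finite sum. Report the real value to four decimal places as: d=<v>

d=-0.4445

d^2_{1,0}(β=1.1646) via the finite sum:
With c≡cos(β/2)=0.835200 and s≡sin(β/2)=0.549946, N=[6·1·2·2]^{1/2}=4.898979
k∈{0,1} keeps every argument non-negative
  k=0: (−1)^1·4.8990/(2)·0.8352^3·0.5499^1 = -0.784815
  k=1: (−1)^2·4.8990/(2)·0.8352^1·0.5499^3 = +0.340273
d^2_{1,0}(1.1646) = -0.784815 +0.340273 = -0.444542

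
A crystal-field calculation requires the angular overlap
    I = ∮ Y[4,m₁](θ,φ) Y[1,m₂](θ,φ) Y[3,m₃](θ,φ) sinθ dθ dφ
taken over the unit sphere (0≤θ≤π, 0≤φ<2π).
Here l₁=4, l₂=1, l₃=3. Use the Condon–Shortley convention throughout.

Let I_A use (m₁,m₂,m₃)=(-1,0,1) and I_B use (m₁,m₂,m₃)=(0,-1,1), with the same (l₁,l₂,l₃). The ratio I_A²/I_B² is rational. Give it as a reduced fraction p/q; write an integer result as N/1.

l's match ⇒ only the (l;m) 3-j factors differ between A and B.
A: triangle coeff Δ(4,1,3) = 1/252; Σ_t [1,1]: t=1:−1/48 = -1/48; (3j)²=5/84 [(4 1 3; -1 0 1)], sign=-1
B: triangle coeff Δ(4,1,3) = 1/252; Σ_t [0,0]: t=0:+1/96 = 1/96; (3j)²=1/42 [(4 1 3; 0 -1 1)], sign=+1
I_A²/I_B² = (5/84)/(1/42) = 5/2

5/2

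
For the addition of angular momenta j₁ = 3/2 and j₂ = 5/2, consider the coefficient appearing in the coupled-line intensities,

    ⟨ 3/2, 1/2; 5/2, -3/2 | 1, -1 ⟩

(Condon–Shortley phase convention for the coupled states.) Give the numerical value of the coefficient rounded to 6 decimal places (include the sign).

triangle: 3!×0!×2!/6! = 12/720
(j±m)!: 2!×1!×1!×4!×0!×2! = 96
prefactor² = (2J+1)×Δ×N² = 24/5
  k=1: −1/(1!×2!×0!×0!×0!×2!) = -1/4
Σ = -1/4  ⇒  CG² = 24/5×(-1/4)² = 3/10
CG = −√(3/10) = -0.547723

-0.547723  (= −√(3/10))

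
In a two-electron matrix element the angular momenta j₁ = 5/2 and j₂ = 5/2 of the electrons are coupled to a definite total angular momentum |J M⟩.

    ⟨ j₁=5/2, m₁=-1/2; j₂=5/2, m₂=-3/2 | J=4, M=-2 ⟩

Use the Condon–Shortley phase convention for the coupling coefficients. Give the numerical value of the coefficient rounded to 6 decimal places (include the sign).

+√(5/28) = +0.422577

j₁+j₂−J=1  J+j₁−j₂=4  J−j₁+j₂=4  j₁+j₂+J+1=10
(j₁±m₁, j₂±m₂, J±M) = (2,3,1,4,2,6)
P² = 20736/35
sum k=0..1:
  [0] +1/36 = 1/36
  [1] −1/96 = -1/96
S = 5/288
C² = P²·S² = 5/28 ; C = +0.422577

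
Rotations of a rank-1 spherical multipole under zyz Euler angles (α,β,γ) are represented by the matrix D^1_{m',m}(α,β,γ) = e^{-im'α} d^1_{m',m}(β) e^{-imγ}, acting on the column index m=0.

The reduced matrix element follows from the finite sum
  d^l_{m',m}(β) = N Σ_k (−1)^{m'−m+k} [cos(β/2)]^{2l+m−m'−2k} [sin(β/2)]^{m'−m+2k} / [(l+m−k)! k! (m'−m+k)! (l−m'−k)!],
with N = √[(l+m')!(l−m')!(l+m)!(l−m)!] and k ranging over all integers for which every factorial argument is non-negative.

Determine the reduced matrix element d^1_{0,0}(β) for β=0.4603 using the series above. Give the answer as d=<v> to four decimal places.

d=0.8959

d^1_{0,0}(β=0.4603) via the finite sum:
With c≡cos(β/2)=0.973632 and s≡sin(β/2)=0.228124, N=[1·1·1·1]^{1/2}=1.000000
Admissible k: 0..1 (factorial args all ≥0)
  k=0: (−1)^0·1.0000/(1)·0.9736^2·0.2281^0 = +0.947960
  k=1: (−1)^1·1.0000/(1)·0.9736^0·0.2281^2 = -0.052040
d^1_{0,0}(0.4603) = +0.947960 -0.052040 = +0.895919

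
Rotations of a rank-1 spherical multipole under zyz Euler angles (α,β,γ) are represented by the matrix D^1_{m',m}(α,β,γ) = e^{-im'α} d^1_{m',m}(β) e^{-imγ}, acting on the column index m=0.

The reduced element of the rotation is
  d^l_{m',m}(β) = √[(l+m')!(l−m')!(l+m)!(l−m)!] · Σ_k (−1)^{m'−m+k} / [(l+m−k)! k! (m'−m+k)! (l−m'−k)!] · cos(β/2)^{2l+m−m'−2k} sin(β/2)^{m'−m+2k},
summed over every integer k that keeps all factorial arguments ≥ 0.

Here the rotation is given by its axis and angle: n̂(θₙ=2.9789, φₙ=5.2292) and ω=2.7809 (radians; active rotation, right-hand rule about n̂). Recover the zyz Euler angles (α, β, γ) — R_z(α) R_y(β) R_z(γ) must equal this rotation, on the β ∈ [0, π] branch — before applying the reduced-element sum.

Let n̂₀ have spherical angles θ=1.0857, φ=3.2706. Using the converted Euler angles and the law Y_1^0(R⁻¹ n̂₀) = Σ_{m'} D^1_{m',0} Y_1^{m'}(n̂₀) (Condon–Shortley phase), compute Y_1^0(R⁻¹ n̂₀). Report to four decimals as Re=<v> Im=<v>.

Re=0.2897 Im=0.0000

Axis–angle → zyz. n̂ = (sinθₙcosφₙ, sinθₙsinφₙ, cosθₙ) = (+0.080034, -0.140822, -0.986795), ω = 2.7809.
R = I cosω + sinω [n̂]ₓ + (1−cosω) n̂n̂ᵀ gives
  R = [-0.923254, +0.326446, -0.202571; -0.370078, -0.897267, +0.240737; -0.103173, +0.297228, +0.949216]
β = atan2(√(R₁₃²+R₂₃²), R₃₃) = 0.320062; α = atan2(R₂₃, R₁₃) mod 2π = 2.270314; γ = atan2(R₃₂, −R₃₁) mod 2π = 1.236692
Need the full column D^1_{m',0} for m'=−1..1 at α=2.2703, β=0.3201, γ=1.2367.
cos(β/2)=0.987222, sin(β/2)=0.159349
d^1_{-1,0}: single k=1 term ⇒ +0.222474;  D = -0.143240+0.170227i
d^1_{0,0}: k∈[0..1] ⇒ +0.974608 -0.025392 = +0.949216;  D = +0.949216+0.000000i
d^1_{1,0}: single k=0 term ⇒ -0.222474;  D = +0.143240+0.170227i
Y_1^{m'}(θ=1.0857,φ=3.2706) and Σ D·Y over m':
  (-0.1432+0.1702i)·(-0.3031+0.0393i)  (+0.9492+0.0000i)·(+0.2278+0.0000i)  (+0.1432+0.1702i)·(+0.3031+0.0393i)
Y_1^0(R⁻¹ n̂) = +0.289706+0.000000i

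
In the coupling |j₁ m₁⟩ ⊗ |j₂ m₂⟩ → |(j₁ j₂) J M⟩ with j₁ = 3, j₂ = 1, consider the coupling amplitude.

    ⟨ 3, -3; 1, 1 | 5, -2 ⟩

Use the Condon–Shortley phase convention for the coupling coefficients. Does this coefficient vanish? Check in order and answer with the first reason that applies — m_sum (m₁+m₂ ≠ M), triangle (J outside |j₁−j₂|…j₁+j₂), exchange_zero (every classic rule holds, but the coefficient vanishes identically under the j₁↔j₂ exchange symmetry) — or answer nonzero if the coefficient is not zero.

m-sum: m₁+m₂ = -3+1 = -2, M = -2  ✓
triangle: need |j₁−j₂| ≤ J ≤ j₁+j₂, i.e. J ∈ [2, 4]; J = 5 is outside ✗ ⇒ coefficient is 0

triangle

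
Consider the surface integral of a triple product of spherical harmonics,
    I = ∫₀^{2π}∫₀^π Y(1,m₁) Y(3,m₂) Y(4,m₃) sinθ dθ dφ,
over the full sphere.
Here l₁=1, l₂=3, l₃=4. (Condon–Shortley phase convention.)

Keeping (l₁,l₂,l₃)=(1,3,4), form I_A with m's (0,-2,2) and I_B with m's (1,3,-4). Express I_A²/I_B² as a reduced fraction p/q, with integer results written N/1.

3/7

Same 1,3,4: normalisation and zero-m 3j drop out of the ratio.
A: Δ: 0! 2! 6! / 9! → 1/252; sum: t=0:+1/120 = 1/120; 3j²(1 3 4; 0 -2 2) = Δ·Π!·Σ² = 1/21  (sign +1)
B: Δ: 0! 2! 6! / 9! → 1/252; sum: t=0:+1/1440 = 1/1440; 3j²(1 3 4; 1 3 -4) = Δ·Π!·Σ² = 1/9  (sign +1)
I_A²/I_B² = (1/21)/(1/9) = 3/7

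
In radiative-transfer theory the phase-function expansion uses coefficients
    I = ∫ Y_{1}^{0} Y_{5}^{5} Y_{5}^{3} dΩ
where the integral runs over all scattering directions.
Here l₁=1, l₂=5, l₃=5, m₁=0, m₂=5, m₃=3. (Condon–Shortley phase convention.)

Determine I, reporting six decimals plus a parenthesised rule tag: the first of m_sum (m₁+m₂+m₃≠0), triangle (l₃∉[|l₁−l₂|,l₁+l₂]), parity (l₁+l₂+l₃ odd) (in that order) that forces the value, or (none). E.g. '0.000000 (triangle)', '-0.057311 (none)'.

0.000000 (m_sum)

0 + 5 + 3 = 8 ≠ 0: azimuthal integral kills it; I = 0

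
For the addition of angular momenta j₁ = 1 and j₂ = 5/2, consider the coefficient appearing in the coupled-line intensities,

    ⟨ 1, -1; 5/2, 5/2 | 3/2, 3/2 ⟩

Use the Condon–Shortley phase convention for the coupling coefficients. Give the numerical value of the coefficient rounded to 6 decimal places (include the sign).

+√(2/3) ≈ +0.816497

√[4·2!0!3!/6! · 0!2!5!0!3!0!] = √(96)
  +(−1)^2/∏(2,0,0,3,0,0)! = 1/12  (running 1/12)
⟨..|..⟩ = √(96)·(1/12) = +0.816497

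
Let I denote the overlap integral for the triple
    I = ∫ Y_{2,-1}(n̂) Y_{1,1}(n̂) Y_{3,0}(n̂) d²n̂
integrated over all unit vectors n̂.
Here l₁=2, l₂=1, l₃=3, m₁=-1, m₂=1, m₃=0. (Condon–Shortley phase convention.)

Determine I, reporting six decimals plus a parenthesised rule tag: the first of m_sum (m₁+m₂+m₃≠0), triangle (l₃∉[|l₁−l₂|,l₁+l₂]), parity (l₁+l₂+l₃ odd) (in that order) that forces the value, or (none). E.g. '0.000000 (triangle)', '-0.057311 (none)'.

0.143048 (none)

Rules hold: Σm=0, L=6 even, 1≤3≤3.
N = 5·3·7 = 105
Δ = 0!·4!·2!/7! = 1/105
Racah Σ t=0..0: t=0:+1/4 = 1/4
⇒ 3j(2 1 3; 0 0 0)² = 3/35, sgn -1
Racah Σ t=0..0: t=0:+1/12 = 1/12
⇒ 3j(2 1 3; -1 1 0)² = 1/35, sgn -1
4πI² = N·(3j₀)²·(3jₘ)² = 9/35
I = +1·√(0.257143/4π) = 0.14304817
No selection rule forces the value: the integral is nonzero (none).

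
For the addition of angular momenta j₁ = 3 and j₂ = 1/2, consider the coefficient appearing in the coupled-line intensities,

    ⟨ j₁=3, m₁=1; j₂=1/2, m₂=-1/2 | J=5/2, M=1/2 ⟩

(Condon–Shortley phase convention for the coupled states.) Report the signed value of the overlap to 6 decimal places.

j₁+j₂−J=1  J+j₁−j₂=5  J−j₁+j₂=0  j₁+j₂+J+1=7
(j₁±m₁, j₂±m₂, J±M) = (4,2,0,1,3,2)
P² = 576/7
sum k=0..0:
  [0] +1/12 = 1/12
S = 1/12
C² = P²·S² = 4/7 ; C = +0.755929

+√(4/7) ≈ +0.755929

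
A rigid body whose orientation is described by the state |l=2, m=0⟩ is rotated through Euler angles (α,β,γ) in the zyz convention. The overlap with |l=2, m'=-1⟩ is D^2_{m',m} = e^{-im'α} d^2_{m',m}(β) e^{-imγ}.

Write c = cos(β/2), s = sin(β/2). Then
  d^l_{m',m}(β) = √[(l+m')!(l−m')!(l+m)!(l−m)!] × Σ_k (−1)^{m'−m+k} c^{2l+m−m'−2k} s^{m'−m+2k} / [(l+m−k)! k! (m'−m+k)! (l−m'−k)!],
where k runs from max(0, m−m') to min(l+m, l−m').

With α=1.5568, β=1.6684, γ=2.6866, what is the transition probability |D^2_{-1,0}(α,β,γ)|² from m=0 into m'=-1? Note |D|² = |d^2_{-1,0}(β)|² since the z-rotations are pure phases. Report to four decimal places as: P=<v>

P=0.0141

Split into d^2_{-1,0}(β=1.6684) × two z-phases.
Half-angle: c=0.671771, s=0.740759. N=√(1·6·2·2)=4.898979
k: max(0,(0)−(-1))=1 … min(2+(0),2−(-1))=2
  k=1: (−1)^0·4.8990/(2)·0.6718^3·0.7408^1 = +0.550067
  k=2: (−1)^1·4.8990/(2)·0.6718^1·0.7408^3 = -0.668849
d^2_{-1,0}(1.6684) = +0.550067 -0.668849 = -0.118782
|D^2_{-1,0}|² = |d^2_{-1,0}(β)|² = (-0.118782)² = 0.014109 (the z-rotation phases have unit modulus)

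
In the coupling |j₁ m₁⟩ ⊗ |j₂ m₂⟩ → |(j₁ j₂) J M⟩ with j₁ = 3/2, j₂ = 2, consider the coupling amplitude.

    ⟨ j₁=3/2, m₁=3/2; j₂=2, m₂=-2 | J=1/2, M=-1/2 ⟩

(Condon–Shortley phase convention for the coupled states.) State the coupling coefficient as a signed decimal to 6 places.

j₁+j₂−J=3  J+j₁−j₂=0  J−j₁+j₂=1  j₁+j₂+J+1=5
(j₁±m₁, j₂±m₂, J±M) = (3,0,0,4,0,1)
P² = 72/5
sum k=0..0:
  [0] +1/6 = 1/6
S = 1/6
C² = P²·S² = 2/5 ; C = +0.632456

+√(2/5) = +0.632456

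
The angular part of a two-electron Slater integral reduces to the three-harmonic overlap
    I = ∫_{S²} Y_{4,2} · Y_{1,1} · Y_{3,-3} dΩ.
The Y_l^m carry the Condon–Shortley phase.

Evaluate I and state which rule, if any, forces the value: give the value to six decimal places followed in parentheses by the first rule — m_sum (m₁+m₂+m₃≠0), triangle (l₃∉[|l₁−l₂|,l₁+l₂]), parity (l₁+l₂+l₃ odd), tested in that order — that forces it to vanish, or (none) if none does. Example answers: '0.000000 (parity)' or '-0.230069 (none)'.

Checks pass: Σm=0; 8 even; l₃=3∈[3,5].
(2·4+1)(2·1+1)(2·3+1) = 189
Δ: 2! 6! 0! / 9! → 1/252
sum: t=1:−1/36 = -1/36
3j²(4 1 3; 0 0 0) = Δ·Π!·Σ² = 4/63  (sign +1)
sum: t=2:+1/1440 = 1/1440
3j²(4 1 3; 2 1 -3) = Δ·Π!·Σ² = 1/252  (sign +1)
combine: 4πI² = 189·4/63·1/252 = 1/21
take √, sign +1: I = 0.06155813
No selection rule forces the value: the integral is nonzero (none).

0.061558 (none)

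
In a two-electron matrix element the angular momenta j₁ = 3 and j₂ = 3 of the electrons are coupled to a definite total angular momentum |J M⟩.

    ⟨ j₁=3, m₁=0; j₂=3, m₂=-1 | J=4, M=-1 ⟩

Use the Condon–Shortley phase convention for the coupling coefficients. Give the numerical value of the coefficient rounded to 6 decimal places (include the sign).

triangle: 2!×4!×4!/11! = 1152/39916800
(j±m)!: 3!×3!×2!×4!×3!×5! = 1244160
prefactor² = (2J+1)×Δ×N² = 124416/385
  k=0: +1/(0!×2!×3!×2!×1!×2!) = 1/48
  k=1: −1/(1!×1!×2!×1!×2!×3!) = -1/24
  k=2: +1/(2!×0!×1!×0!×3!×4!) = 1/288
Σ = -5/288  ⇒  CG² = 124416/385×(-5/288)² = 15/154
CG = −√(15/154) = -0.312094

−√(15/154) = -0.312094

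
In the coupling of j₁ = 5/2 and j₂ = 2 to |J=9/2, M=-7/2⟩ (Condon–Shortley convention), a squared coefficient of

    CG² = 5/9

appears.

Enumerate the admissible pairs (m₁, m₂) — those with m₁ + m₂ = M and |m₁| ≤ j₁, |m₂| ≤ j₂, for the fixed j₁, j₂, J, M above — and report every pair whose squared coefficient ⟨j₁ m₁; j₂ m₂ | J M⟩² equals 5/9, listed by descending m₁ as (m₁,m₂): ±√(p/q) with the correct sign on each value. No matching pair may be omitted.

(-3/2,-2): +√(5/9)

Admissible pairs with m₁+m₂ = M = -7/2: (-5/2,-1), (-3/2,-2)
  (m₁,m₂)=(-3/2,-2): CG² = 5/9, CG = +√(5/9)   ← matches the target
  (m₁,m₂)=(-5/2,-1): CG² = 4/9, CG = +√(4/9)
Pairs with CG² = 5/9: (-3/2,-2): +√(5/9)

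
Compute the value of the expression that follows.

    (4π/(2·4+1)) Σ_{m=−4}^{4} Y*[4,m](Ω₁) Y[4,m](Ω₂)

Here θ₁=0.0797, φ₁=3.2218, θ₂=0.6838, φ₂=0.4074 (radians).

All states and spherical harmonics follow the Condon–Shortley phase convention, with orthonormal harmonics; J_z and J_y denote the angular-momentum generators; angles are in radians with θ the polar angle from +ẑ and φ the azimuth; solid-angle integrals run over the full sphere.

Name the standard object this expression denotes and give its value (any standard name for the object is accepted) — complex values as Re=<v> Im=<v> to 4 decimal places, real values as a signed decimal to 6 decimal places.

Legendre polynomial (addition theorem), -0.387252

This sum is the spherical-harmonic addition theorem: it equals the Legendre polynomial P_l(cos γ) of the angle γ between the two directions.
Expand P_4 via completeness: Σ_{m} conj(Y_{4,m}) at Ω₁ times Y_{4,m} at Ω₂ —
  term(m=-4) = +0.000000-0.000001i   from Y*(Ω₁)=+0.000017+0.000006i, Y(Ω₂)=-0.004142-0.070365i
  term(m=-3) = -0.000086+0.000128i   from Y*(Ω₁)=-0.000612-0.000150i, Y(Ω₂)=+0.083561-0.229918i
  term(m=-2) = +0.004289-0.003290i   from Y*(Ω₁)=+0.012466+0.002017i, Y(Ω₂)=+0.293660-0.311457i
  term(m=-1) = -0.039304+0.013340i   from Y*(Ω₁)=-0.148039-0.011899i, Y(Ω₂)=+0.256599-0.110734i
  term(m=+0) = -0.207148+0.000000i   from Y*(Ω₁)=+0.819612-0.000000i, Y(Ω₂)=-0.252739+0.000000i
  term(m=+1) = -0.039304-0.013340i   from Y*(Ω₁)=+0.148039-0.011899i, Y(Ω₂)=-0.256599-0.110734i
  term(m=+2) = +0.004289+0.003290i   from Y*(Ω₁)=+0.012466-0.002017i, Y(Ω₂)=+0.293660+0.311457i
  term(m=+3) = -0.000086-0.000128i   from Y*(Ω₁)=+0.000612-0.000150i, Y(Ω₂)=-0.083561-0.229918i
  term(m=+4) = +0.000000+0.000001i   from Y*(Ω₁)=+0.000017-0.000006i, Y(Ω₂)=-0.004142+0.070365i
Accumulated sum -0.277349-0.000000i; after 4π/(2l+1) scaling, -0.387252-0.000000i ⇒ P_4 = -0.387252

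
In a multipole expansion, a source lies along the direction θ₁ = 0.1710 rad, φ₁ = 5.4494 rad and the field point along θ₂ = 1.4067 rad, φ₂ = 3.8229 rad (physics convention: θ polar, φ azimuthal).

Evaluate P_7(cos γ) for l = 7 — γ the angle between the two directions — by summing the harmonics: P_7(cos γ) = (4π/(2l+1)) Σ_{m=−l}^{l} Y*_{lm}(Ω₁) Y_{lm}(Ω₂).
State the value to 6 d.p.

-0.266479

Expand P_7 via completeness: Σ_{m} conj(Y_{7,m}) at Ω₁ times Y_{7,m} at Ω₂ —
  term(m=-7) = (0.000000, -0.000001)   from Y*(Ω₁)=(0.000002, 0.000001), Y(Ω₂)=(-0.025806, -0.454139)
  term(m=-6) = (-0.000012, -0.000004)   from Y*(Ω₁)=(0.000013, 0.000043), Y(Ω₂)=(-0.164789, 0.228622)
  term(m=-5) = (0.000037, -0.000131)   from Y*(Ω₁)=(-0.000315, 0.000521), Y(Ω₂)=(-0.216147, 0.058646)
  term(m=-4) = (-0.001715, -0.000389)   from Y*(Ω₁)=(-0.005727, 0.001122), Y(Ω₂)=(0.275568, 0.121861)
  term(m=-3) = (0.000952, -0.005646)   from Y*(Ω₁)=(-0.032242, -0.024018), Y(Ω₂)=(0.064891, 0.126765)
  term(m=-2) = (-0.057775, -0.006463)   from Y*(Ω₁)=(-0.018559, -0.191180), Y(Ω₂)=(0.062555, -0.296128)
  term(m=-1) = (0.003463, -0.062108)   from Y*(Ω₁)=(0.380915, -0.419684), Y(Ω₂)=(0.085250, -0.069123)
  term(m=+0) = (-0.207990, 0.000000)   from Y*(Ω₁)=(0.688557, -0.000000), Y(Ω₂)=(-0.302066, 0.000000)
  term(m=+1) = (0.003463, 0.062108)   from Y*(Ω₁)=(-0.380915, -0.419684), Y(Ω₂)=(-0.085250, -0.069123)
  term(m=+2) = (-0.057775, 0.006463)   from Y*(Ω₁)=(-0.018559, 0.191180), Y(Ω₂)=(0.062555, 0.296128)
  term(m=+3) = (0.000952, 0.005646)   from Y*(Ω₁)=(0.032242, -0.024018), Y(Ω₂)=(-0.064891, 0.126765)
  term(m=+4) = (-0.001715, 0.000389)   from Y*(Ω₁)=(-0.005727, -0.001122), Y(Ω₂)=(0.275568, -0.121861)
  term(m=+5) = (0.000037, 0.000131)   from Y*(Ω₁)=(0.000315, 0.000521), Y(Ω₂)=(0.216147, 0.058646)
  term(m=+6) = (-0.000012, 0.000004)   from Y*(Ω₁)=(0.000013, -0.000043), Y(Ω₂)=(-0.164789, -0.228622)
  term(m=+7) = (0.000000, 0.000001)   from Y*(Ω₁)=(-0.000002, 0.000001), Y(Ω₂)=(0.025806, -0.454139)
Σ over m = (-0.318086, -0.000000); ×(4π/15) → (-0.266479, -0.000000). Real part: -0.266479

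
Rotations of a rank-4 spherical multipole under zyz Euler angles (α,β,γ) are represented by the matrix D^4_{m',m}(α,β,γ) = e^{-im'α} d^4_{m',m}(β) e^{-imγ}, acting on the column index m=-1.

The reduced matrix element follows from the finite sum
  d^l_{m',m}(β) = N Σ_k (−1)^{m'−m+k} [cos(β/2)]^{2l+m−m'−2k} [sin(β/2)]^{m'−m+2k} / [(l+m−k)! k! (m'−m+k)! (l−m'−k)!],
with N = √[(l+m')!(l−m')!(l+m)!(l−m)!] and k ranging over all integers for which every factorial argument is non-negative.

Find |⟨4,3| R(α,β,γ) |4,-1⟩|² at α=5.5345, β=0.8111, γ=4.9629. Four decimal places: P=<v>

Split into d^4_{3,-1}(β=0.8111) × two z-phases.
With c≡cos(β/2)=0.918886 and s≡sin(β/2)=0.394524, N=[5040·1·6·120]^{1/2}=1904.940944
k∈{0,1} keeps every argument non-negative
  k=0: (−1)^4·1904.9409/(144)·0.9189^4·0.3945^4 = +0.228486
  k=1: (−1)^5·1904.9409/(240)·0.9189^2·0.3945^6 = -0.025272
d^4_{3,-1}(0.8111) = +0.228486 -0.025272 = +0.203214
|D^4_{3,-1}|² = |d^4_{3,-1}(β)|² = (+0.203214)² = 0.041296 (the z-rotation phases have unit modulus)

P=0.0413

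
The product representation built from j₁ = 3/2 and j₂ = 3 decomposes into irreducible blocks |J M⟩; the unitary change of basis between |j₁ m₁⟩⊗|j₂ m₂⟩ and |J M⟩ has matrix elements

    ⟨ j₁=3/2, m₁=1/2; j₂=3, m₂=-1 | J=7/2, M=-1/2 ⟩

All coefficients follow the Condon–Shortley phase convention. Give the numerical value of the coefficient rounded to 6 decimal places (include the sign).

+√(2/7) ≈ +0.534522

√[8·1!2!5!/9! · 2!1!2!4!3!4!] = √(512/7)
  +(−1)^0/∏(0,1,1,2,1,3)! = 1/12  (running 1/12)
  +(−1)^1/∏(1,0,0,1,2,4)! = -1/48  (running 1/16)
⟨..|..⟩ = √(512/7)·(1/16) = +0.534522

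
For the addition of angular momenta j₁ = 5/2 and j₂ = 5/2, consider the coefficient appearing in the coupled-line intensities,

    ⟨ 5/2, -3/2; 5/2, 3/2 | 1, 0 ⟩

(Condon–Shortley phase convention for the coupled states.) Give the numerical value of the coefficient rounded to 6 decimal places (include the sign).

√[3·4!1!1!/7! · 1!4!4!1!1!1!] = √(288/35)
  +(−1)^3/∏(3,1,1,1,0,0)! = -1/6  (running -1/6)
  +(−1)^4/∏(4,0,0,0,1,1)! = 1/24  (running -1/8)
⟨..|..⟩ = √(288/35)·(-1/8) = -0.358569

−√(9/70) ≈ -0.358569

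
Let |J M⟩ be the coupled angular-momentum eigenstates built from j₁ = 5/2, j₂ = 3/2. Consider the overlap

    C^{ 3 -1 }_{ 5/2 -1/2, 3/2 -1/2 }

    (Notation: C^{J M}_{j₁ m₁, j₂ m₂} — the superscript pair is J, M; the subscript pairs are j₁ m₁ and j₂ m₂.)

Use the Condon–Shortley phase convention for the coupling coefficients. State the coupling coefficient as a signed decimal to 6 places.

+√(1/60) = +0.129099

j₁+j₂−J=1  J+j₁−j₂=4  J−j₁+j₂=2  j₁+j₂+J+1=8
(j₁±m₁, j₂±m₂, J±M) = (2,3,1,2,2,4)
P² = 48/5
sum k=0..1:
  [0] +1/6 = 1/6
  [1] −1/8 = -1/8
S = 1/24
C² = P²·S² = 1/60 ; C = +0.129099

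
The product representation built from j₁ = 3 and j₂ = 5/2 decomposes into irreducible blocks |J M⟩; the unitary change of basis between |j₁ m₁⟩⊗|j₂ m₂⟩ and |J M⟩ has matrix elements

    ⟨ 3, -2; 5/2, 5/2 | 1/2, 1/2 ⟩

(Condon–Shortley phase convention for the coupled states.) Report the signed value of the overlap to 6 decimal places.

-0.218218

√[2·5!1!0!/7! · 1!5!5!0!1!0!] = √(4800/7)
  +(−1)^5/∏(5,0,0,0,1,0)! = -1/120  (running -1/120)
⟨..|..⟩ = √(4800/7)·(-1/120) = -0.218218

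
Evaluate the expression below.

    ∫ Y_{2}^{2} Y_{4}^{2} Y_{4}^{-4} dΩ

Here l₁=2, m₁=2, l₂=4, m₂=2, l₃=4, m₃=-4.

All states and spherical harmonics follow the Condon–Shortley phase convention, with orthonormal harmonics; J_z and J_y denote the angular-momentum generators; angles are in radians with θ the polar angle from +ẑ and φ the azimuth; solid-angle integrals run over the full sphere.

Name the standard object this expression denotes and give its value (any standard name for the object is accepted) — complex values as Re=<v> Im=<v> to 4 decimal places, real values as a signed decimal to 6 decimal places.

Gaunt coefficient, -0.106180

This is a Gaunt coefficient — the integral of a triple product of spherical harmonics over the sphere.
Rules hold: Σm=0, L=10 even, 2≤4≤6.
N = 5·9·9 = 405
Δ = 2!·2!·6!/11! = 1/13860
Racah Σ t=0..2: t=0:+1/192 t=1:−1/36 t=2:+1/192 = -5/288
⇒ 3j(2 4 4; 0 0 0)² = 20/693, sgn -1
Racah Σ t=0..0: t=0:+1/2880 = 1/2880
⇒ 3j(2 4 4; 2 2 -4)² = 2/165, sgn +1
4πI² = N·(3j₀)²·(3jₘ)² = 120/847
I = -1·√(0.141677/4π) = -0.10618031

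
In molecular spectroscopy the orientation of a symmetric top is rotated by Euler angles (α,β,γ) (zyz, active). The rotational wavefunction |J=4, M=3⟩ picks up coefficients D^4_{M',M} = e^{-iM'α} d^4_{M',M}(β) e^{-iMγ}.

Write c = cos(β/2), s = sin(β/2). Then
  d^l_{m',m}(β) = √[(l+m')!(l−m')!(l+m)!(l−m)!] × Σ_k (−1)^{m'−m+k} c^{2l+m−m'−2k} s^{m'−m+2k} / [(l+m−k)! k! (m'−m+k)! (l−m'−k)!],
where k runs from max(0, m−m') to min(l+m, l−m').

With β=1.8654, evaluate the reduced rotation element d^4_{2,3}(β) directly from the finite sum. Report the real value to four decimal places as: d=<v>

d^4_{2,3}(β=1.8654) via the finite sum:
c=cos(1.865400/2)=0.595667, s=sin(1.865400/2)=0.803231; N=√[720·2·5040·1]=2693.993318
k∈{1,2} keeps every argument non-negative
  k=1: (−1)^0·2693.9933/(720)·0.5957^7·0.8032^1 = +0.079971
  k=2: (−1)^1·2693.9933/(240)·0.5957^5·0.8032^3 = -0.436241
d^4_{2,3}(1.8654) = +0.079971 -0.436241 = -0.356270

d=-0.3563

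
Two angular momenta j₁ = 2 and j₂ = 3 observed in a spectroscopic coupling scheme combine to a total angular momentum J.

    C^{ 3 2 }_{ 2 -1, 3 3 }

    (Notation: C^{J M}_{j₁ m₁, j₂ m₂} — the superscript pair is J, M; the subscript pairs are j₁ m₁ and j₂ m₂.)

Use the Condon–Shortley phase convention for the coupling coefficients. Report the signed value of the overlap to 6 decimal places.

+0.645497

triangle: 2!*2!*4!/9! = 96/362880
(j±m)!: 1!*3!*6!*0!*5!*1! = 518400
prefactor² = (2J+1)*Δ*N² = 960
  k=2: +1/(2!*0!*1!*4!*1!*0!) = 1/48
Σ = 1/48  ⇒  CG² = 960*(1/48)² = 5/12
CG = +√(5/12) = +0.645497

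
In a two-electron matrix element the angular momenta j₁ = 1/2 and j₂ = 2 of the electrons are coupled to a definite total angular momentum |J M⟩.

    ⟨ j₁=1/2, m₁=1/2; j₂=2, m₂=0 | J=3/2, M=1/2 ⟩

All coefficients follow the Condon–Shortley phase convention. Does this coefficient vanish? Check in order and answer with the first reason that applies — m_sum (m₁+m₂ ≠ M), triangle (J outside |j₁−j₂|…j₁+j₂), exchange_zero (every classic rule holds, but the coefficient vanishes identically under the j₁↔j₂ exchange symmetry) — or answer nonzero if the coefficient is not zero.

nonzero

m-sum: m₁+m₂ = 1/2+0 = 1/2, M = 1/2  ✓
triangle: |j₁−j₂| = 3/2 ≤ J = 3/2 ≤ j₁+j₂ = 5/2  ✓
exchange: j₁≠j₂ or m₁≠m₂ — the exchange symmetry imposes no constraint here
value check: CG = +√(2/5) = +0.632456 ≠ 0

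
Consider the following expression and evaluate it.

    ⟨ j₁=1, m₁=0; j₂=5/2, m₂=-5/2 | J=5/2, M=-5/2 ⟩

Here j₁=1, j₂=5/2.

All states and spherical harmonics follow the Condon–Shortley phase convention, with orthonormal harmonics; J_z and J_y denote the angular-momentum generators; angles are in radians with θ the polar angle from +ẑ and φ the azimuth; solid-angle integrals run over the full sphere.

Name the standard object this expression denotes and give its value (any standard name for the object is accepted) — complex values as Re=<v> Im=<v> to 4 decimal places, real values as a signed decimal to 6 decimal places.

Clebsch–Gordan coefficient, +√(5/7) ≈ +0.845154

This is a Clebsch–Gordan (vector-coupling) coefficient.
j₁+j₂−J=1  J+j₁−j₂=1  J−j₁+j₂=4  j₁+j₂+J+1=7
(j₁±m₁, j₂±m₂, J±M) = (1,1,0,5,0,5)
P² = 2880/7
sum k=0..0:
  [0] +1/24 = 1/24
S = 1/24
C² = P²·S² = 5/7 ; C = +0.845154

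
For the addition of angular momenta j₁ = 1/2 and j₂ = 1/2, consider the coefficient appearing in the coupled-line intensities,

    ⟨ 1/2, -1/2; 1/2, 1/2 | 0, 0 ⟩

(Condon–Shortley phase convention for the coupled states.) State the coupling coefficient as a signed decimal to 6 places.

triangle: 1!·0!·0!/2! = 1/2
(j±m)!: 0!·1!·1!·0!·0!·0! = 1
prefactor² = (2J+1)·Δ·N² = 1/2
  k=1: −1/(1!·0!·0!·0!·0!·0!) = -1
Σ = -1  ⇒  CG² = 1/2·(-1)² = 1/2
CG = −√(1/2) = -0.707107

−√(1/2) ≈ -0.707107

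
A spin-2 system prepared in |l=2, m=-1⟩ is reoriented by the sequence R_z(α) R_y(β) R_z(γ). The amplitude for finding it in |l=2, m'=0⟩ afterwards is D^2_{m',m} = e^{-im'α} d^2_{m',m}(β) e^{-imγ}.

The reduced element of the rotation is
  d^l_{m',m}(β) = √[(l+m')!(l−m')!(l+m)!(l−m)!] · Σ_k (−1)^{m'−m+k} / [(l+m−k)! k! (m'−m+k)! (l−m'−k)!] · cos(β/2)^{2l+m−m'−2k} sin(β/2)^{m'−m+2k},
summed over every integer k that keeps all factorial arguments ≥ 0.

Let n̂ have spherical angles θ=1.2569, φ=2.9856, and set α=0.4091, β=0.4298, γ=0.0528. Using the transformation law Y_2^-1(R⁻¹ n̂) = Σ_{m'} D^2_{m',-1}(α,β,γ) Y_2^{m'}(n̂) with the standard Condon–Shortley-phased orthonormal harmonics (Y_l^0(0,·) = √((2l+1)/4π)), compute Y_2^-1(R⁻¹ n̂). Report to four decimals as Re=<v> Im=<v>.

Re=0.0347 Im=0.0231

Need the full column D^2_{m',-1} for m'=−2..2 at α=0.4091, β=0.4298, γ=0.0528.
cos(β/2)=0.976998, sin(β/2)=0.213250
d^2_{-2,-1}: single k=1 term ⇒ +0.397740;  D = +0.256169+0.304260i
d^2_{-1,-1}: k∈[0..1] ⇒ +0.911117 -0.130222 = +0.780895;  D = +0.699063+0.348006i
d^2_{0,-1}: k∈[0..1] ⇒ -0.487130 +0.023208 = -0.463922;  D = -0.463276-0.024484i
d^2_{1,-1}: k∈[0..1] ⇒ +0.130222 -0.002068 = +0.128154;  D = +0.120105-0.044701i
d^2_{2,-1}: single k=0 term ⇒ -0.018949;  D = -0.013664+0.013128i
Y_2^{m'}(θ=1.2569,φ=2.9856) and Σ D·Y over m':
  (+0.2562+0.3043i)·(+0.3326+0.1073i)  (+0.6991+0.3480i)·(-0.2241-0.0352i)  (-0.4633-0.0245i)·(-0.2252+0.0000i)  (+0.1201-0.0447i)·(+0.2241-0.0352i)  (-0.0137+0.0131i)·(+0.3326-0.1073i)
Y_2^-1(R⁻¹ n̂) = +0.034679+0.023122i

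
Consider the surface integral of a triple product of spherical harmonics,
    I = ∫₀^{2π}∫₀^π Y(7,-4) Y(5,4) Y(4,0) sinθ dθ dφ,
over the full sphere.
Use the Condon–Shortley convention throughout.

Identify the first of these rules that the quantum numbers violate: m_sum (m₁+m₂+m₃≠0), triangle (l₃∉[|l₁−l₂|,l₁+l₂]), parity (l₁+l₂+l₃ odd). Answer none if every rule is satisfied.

m₁+m₂+m₃ = -4 + 4 + 0 = 0  ✓
triangle: |7−5|=2 ≤ l₃=4 ≤ 7+5=12  ✓
parity: l₁+l₂+l₃ = 16 is even  ✓

none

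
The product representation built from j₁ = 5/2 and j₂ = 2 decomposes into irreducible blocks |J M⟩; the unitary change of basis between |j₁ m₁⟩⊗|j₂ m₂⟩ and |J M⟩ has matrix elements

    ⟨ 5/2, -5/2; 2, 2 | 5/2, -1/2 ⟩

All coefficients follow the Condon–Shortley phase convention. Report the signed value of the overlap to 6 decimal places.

√[6·2!3!2!/8! · 0!5!4!0!2!3!] = √(864/7)
  +(−1)^2/∏(2,0,3,2,0,0)! = 1/24  (running 1/24)
⟨..|..⟩ = √(864/7)·(1/24) = +0.462910

+√(3/14) = +0.462910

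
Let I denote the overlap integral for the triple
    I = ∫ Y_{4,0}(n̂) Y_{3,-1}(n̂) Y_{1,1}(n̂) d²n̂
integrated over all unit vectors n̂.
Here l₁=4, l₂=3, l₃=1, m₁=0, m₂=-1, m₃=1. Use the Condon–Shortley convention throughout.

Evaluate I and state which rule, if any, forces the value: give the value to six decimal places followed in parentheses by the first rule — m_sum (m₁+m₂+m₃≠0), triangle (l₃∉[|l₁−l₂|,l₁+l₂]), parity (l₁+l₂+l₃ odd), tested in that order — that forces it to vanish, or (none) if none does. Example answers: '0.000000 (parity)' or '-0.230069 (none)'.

0.150786 (none)

m-sum 0 ✓  L=8 even ✓  1≤1≤7 ✓
Π(2lᵢ+1) = 9×7×3 = 189
triangle coeff Δ(4,3,1) = 1/252
Σ_t [3,3]: t=3:−1/36 = -1/36
(3j)²=4/63 [(4 3 1; 0 0 0)], sign=+1
Σ_t [2,2]: t=2:+1/96 = 1/96
(3j)²=1/42 [(4 3 1; 0 -1 1)], sign=+1
⇒ 4πI² = 2/7
I = (+1)√(2/7/(4π)) = 0.15078601
No selection rule forces the value: the integral is nonzero (none).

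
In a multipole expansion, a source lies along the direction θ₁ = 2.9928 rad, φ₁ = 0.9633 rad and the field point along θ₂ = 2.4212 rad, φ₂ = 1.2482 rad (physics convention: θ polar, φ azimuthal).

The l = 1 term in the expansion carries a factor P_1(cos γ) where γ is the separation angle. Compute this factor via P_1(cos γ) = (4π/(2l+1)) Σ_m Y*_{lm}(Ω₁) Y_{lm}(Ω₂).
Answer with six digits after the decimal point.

0.837094

Addition theorem: P_1(cos γ) = (4π/3) Σ_m Y*_{lm}(Ω₁) Y_{lm}(Ω₂), m = −1…1:
  term(m=-1) = 0.01120 - 0.00328j   from Y*(Ω₁)=0.02924 + 0.04205j, Y(Ω₂)=0.07226 - 0.21616j
  term(m=+0) = 0.17744 + 0.00000j   from Y*(Ω₁)=-0.48320 + 0.00000j, Y(Ω₂)=-0.36721 + 0.00000j
  term(m=+1) = 0.01120 + 0.00328j   from Y*(Ω₁)=-0.02924 + 0.04205j, Y(Ω₂)=-0.07226 - 0.21616j
Accumulated sum 0.19984 + 0.00000j; after 4π/(2l+1) scaling, 0.83709 + 0.00000j ⇒ P_1 = 0.837094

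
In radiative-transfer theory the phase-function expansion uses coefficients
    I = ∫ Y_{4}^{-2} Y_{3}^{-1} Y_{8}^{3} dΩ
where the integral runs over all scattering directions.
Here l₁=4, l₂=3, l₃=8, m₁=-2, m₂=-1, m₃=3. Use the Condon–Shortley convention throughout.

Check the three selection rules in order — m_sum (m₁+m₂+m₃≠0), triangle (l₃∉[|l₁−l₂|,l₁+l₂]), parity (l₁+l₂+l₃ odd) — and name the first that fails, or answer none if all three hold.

triangle

m₁+m₂+m₃ = -2 − 1 + 3 = 0  ✓
triangle: need |l₁−l₂| ≤ l₃ ≤ l₁+l₂ = [1,7]; l₃=8 is outside  ✗
parity: l₁+l₂+l₃ = 15 is odd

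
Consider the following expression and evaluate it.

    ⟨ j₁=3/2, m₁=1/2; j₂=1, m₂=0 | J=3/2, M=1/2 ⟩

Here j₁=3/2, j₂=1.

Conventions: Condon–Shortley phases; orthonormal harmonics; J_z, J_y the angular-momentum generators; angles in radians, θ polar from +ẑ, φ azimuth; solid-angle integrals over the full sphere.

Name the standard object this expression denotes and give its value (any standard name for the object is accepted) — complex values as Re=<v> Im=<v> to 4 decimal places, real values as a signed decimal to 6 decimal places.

Clebsch–Gordan coefficient, +√(1/15) ≈ +0.258199

This is a Clebsch–Gordan (vector-coupling) coefficient.
triangle: 1!*2!*1!/5! = 2/120
(j±m)!: 2!*1!*1!*1!*2!*1! = 4
prefactor² = (2J+1)*Δ*N² = 4/15
  k=0: +1/(0!*1!*1!*1!*1!*0!) = 1
  k=1: −1/(1!*0!*0!*0!*2!*1!) = -1/2
Σ = 1/2  ⇒  CG² = 4/15*(1/2)² = 1/15
CG = +√(1/15) = +0.258199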